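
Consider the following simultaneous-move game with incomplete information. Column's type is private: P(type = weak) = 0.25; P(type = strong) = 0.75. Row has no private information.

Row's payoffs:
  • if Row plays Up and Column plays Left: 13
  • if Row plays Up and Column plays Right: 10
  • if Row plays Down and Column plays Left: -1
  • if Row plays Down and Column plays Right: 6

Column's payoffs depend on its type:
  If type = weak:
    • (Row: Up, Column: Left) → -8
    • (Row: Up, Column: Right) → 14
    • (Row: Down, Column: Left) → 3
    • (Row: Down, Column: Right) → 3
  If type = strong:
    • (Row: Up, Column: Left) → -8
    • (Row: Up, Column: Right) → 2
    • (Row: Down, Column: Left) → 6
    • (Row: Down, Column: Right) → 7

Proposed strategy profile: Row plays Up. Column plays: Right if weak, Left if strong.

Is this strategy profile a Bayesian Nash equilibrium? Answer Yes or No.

Row plays Up: E[Up] = 0.25·(10) + 0.75·(13) = 12.25; E[Down] = 0.75. Best-responding. ✓
Column (type weak), facing Up: Left gives -8, Right gives 14. Proposed Right is best. ✓
Column (type strong), facing Up: Left gives -8, Right gives 2. Proposed Left is not best — profitable deviation exists. ✗

No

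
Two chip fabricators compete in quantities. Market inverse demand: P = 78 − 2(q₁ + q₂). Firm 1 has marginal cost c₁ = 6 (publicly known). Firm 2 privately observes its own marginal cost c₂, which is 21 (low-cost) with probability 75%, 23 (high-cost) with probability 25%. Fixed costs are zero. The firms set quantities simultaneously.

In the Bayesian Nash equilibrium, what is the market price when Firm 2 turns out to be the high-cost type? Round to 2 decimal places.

35.92

Type-c best response for Firm 2: q₂(c) = (78 − c)/4 − q₁/2.
Firm 1 maximizes expected profit; its first-order condition is 78 − 4q₁ − 2E[q₂] − 6 = 0.
Substituting E[q₂] and solving: E[c₂] = 21.5, so q₁ = (78 − 2·6 + 21.5)/6 = 14.5833.
q₂(high-cost) = 6.45833, so P = 78 − 2·(14.5833 + 6.45833) = 35.9167.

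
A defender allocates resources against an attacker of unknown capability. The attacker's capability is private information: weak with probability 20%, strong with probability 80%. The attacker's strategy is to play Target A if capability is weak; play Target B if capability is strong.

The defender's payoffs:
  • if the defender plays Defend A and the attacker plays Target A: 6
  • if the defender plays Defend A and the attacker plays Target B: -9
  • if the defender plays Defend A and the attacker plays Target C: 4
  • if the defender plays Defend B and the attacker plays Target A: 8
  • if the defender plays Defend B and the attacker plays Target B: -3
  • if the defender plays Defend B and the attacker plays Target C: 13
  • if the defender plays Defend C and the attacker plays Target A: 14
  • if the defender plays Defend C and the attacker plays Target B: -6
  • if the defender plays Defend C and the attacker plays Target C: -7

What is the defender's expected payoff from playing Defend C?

-2

Take the expectation over the attacker's capability, weighting each type's action by its prior probability.
E[Defend C] = 0.2·14 + 0.8·(-6) = 2.8 + (-4.8) = -2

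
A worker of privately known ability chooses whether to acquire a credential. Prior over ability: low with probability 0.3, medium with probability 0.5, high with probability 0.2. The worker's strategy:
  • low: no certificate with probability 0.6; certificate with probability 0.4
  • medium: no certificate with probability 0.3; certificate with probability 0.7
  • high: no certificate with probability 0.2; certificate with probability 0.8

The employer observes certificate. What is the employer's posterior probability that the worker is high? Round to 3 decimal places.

0.254

P(certificate) = 0.3·0.4 + 0.5·0.7 + 0.2·0.8 = 0.63
P(high | certificate) = (0.2·0.8) / 0.63 = 0.16 / 0.63 = 0.253968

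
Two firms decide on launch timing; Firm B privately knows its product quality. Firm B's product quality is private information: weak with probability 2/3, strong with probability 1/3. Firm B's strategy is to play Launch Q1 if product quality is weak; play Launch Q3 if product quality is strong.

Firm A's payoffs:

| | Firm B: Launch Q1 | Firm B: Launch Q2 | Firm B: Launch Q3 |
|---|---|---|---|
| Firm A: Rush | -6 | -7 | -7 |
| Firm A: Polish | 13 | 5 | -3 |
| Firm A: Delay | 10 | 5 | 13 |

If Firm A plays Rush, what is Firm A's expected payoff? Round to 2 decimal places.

-6.33

E[Rush] = 2/3·(-6) + 1/3·(-7) = (-4) + (-7/3) = -19/3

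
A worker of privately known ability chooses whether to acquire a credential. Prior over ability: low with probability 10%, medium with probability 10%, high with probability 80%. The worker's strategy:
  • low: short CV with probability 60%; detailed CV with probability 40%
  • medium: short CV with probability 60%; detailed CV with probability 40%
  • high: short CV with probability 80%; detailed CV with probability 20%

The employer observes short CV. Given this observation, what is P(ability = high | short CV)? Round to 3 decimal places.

P(short CV) = 0.1·0.6 + 0.1·0.6 + 0.8·0.8 = 0.76
P(high | short CV) = (0.8·0.8) / 0.76 = 0.64 / 0.76 = 0.842105

0.842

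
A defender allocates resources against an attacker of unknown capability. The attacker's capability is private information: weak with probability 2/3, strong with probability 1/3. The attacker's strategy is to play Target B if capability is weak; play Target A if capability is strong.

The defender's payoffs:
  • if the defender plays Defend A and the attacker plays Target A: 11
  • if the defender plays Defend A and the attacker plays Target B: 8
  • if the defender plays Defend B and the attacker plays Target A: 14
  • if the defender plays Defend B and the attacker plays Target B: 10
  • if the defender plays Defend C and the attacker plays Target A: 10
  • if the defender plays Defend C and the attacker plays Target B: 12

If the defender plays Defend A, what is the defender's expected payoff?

9

E[Defend A] = 2/3·8 + 1/3·11 = 16/3 + 11/3 = 9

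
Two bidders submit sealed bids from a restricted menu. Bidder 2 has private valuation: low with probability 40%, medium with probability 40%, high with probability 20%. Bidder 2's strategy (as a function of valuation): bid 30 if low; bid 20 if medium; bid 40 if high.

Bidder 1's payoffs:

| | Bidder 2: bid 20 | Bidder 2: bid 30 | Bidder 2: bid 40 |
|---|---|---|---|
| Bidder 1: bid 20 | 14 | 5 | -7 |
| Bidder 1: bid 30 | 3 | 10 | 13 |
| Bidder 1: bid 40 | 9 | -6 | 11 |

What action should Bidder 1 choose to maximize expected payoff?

E[bid 20] = 0.4·(5) + 0.4·(14) + 0.2·(-7) = 6.2
E[bid 30] = 0.4·(10) + 0.4·(3) + 0.2·(13) = 7.8
E[bid 40] = 0.4·(-6) + 0.4·(9) + 0.2·(11) = 3.4
Best response: bid 30 (7.8 is the largest).

bid 30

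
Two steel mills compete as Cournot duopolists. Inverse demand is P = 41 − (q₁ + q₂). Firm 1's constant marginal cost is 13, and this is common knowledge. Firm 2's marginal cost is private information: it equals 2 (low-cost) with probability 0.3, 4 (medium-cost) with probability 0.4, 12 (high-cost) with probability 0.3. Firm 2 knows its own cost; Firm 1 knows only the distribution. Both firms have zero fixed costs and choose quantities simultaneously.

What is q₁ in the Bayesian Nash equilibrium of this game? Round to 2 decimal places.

6.93

Firm 2 with cost c maximizes (41 − (q₁+q₂) − c)·q₂, giving q₂(c) = (41 − c − q₁)/2.
E[c₂] = 0.3·2 + 0.4·4 + 0.3·12 = 5.8
Firm 1's FOC against E[q₂] yields q₁ = (41 − 2·13 + E[c₂])/3 = (41 − 26 + 5.8)/3 = 6.93333.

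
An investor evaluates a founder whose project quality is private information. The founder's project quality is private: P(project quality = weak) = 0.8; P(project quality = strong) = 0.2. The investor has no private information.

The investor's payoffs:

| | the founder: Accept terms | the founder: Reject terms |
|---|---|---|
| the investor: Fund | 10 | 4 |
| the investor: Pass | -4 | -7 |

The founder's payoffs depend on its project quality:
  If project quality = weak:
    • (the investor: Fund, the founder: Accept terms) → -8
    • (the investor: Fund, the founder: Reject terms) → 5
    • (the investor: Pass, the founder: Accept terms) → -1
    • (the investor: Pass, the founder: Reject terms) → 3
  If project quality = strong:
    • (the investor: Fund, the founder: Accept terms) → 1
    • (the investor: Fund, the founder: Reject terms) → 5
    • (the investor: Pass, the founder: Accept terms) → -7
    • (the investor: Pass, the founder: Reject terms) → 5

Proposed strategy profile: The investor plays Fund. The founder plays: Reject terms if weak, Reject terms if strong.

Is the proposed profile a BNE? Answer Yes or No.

A profile is a BNE iff every type of every player is best-responding given beliefs about the other side.
The investor plays Fund: E[Fund] = 0.8·(4) + 0.2·(4) = 4; E[Pass] = -7. Best-responding. ✓
The founder (project quality weak), facing Fund: Accept terms gives -8, Reject terms gives 5. Proposed Reject terms is best. ✓
The founder (project quality strong), facing Fund: Accept terms gives 1, Reject terms gives 5. Proposed Reject terms is best. ✓

Yes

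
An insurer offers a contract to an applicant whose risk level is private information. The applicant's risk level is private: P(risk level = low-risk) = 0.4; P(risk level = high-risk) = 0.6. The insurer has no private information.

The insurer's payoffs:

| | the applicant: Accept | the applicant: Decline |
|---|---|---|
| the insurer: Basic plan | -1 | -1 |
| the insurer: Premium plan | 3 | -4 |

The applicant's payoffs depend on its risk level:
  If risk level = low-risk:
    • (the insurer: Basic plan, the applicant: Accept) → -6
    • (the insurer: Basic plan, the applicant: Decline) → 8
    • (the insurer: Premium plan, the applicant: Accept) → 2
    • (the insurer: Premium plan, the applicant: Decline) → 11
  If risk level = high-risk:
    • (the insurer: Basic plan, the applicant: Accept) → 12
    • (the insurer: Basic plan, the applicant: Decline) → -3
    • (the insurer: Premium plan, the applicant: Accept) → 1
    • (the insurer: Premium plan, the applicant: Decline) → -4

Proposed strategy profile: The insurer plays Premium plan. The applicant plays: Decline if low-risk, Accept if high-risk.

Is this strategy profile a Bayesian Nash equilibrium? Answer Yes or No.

Yes

A profile is a BNE iff every type of every player is best-responding given beliefs about the other side.
The insurer plays Premium plan: E[Premium plan] = 0.4·(-4) + 0.6·(3) = 0.2; E[Basic plan] = -1. Best-responding. ✓
The applicant (risk level low-risk), facing Premium plan: Accept gives 2, Decline gives 11. Proposed Decline is best. ✓
The applicant (risk level high-risk), facing Premium plan: Accept gives 1, Decline gives -4. Proposed Accept is best. ✓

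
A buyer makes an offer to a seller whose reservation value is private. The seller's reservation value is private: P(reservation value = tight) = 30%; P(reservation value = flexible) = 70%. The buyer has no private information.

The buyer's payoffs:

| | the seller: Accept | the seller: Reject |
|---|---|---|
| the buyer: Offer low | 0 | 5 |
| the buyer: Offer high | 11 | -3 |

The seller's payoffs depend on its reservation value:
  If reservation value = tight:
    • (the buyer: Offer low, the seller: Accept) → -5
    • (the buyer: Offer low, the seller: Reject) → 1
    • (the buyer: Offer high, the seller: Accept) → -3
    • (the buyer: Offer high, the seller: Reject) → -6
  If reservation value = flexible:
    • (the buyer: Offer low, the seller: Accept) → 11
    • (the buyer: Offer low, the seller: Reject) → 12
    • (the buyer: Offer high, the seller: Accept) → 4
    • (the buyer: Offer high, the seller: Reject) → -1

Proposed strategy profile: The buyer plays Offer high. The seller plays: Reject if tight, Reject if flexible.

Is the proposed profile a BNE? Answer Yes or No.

No

The buyer plays Offer high: E[Offer high] = 0.3·(-3) + 0.7·(-3) = -3; E[Offer low] = 5. Not best-responding. ✗
The seller (reservation value tight), facing Offer high: Accept gives -3, Reject gives -6. Proposed Reject is not best — profitable deviation exists. ✗
The seller (reservation value flexible), facing Offer high: Accept gives 4, Reject gives -1. Proposed Reject is not best — profitable deviation exists. ✗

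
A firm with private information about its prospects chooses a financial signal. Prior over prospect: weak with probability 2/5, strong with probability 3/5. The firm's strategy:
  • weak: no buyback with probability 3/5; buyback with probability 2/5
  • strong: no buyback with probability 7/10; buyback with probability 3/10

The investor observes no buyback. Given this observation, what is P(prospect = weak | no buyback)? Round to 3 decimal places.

P(no buyback) = (2/5)·(3/5) + (3/5)·(7/10) = 33/50
P(weak | no buyback) = ((2/5)·(3/5)) / (33/50) = (6/25) / (33/50) = 4/11

0.364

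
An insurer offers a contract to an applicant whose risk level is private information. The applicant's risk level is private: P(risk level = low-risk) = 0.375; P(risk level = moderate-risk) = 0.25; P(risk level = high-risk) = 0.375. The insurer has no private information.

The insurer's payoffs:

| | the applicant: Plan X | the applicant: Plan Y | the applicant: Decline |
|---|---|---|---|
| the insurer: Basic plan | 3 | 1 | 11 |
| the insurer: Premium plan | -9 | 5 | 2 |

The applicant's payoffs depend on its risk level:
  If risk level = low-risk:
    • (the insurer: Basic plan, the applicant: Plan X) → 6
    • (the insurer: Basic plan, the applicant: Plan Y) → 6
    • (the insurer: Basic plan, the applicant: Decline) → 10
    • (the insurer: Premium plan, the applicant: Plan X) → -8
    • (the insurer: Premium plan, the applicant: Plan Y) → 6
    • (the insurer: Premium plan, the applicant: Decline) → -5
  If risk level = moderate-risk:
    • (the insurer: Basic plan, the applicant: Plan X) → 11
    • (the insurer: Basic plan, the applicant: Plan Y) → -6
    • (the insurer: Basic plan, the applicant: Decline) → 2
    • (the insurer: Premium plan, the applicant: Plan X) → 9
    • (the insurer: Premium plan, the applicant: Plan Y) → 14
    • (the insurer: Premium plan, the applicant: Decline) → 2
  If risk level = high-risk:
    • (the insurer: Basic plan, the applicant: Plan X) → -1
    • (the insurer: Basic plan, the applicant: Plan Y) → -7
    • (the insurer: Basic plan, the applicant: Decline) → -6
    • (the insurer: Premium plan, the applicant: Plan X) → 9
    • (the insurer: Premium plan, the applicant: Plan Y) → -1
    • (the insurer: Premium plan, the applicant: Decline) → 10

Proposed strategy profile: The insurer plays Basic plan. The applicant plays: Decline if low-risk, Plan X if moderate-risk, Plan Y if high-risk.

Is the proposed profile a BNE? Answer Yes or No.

A profile is a BNE iff every type of every player is best-responding given beliefs about the other side.
The insurer plays Basic plan: E[Basic plan] = 0.375·(11) + 0.25·(3) + 0.375·(1) = 5.25; E[Premium plan] = 0.375. Best-responding. ✓
The applicant (risk level low-risk), facing Basic plan: Plan X gives 6, Plan Y gives 6, Decline gives 10. Proposed Decline is best. ✓
The applicant (risk level moderate-risk), facing Basic plan: Plan X gives 11, Plan Y gives -6, Decline gives 2. Proposed Plan X is best. ✓
The applicant (risk level high-risk), facing Basic plan: Plan X gives -1, Plan Y gives -7, Decline gives -6. Proposed Plan Y is not best — profitable deviation exists. ✗

No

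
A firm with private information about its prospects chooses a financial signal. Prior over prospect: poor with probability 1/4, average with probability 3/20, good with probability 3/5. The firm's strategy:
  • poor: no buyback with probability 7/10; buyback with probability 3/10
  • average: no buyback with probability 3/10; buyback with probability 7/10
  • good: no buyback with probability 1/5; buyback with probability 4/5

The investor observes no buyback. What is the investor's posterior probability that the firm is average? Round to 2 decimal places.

0.13

P(no buyback) = (1/4)·(7/10) + (3/20)·(3/10) + (3/5)·(1/5) = 17/50
P(average | no buyback) = ((3/20)·(3/10)) / (17/50) = (9/200) / (17/50) = 9/68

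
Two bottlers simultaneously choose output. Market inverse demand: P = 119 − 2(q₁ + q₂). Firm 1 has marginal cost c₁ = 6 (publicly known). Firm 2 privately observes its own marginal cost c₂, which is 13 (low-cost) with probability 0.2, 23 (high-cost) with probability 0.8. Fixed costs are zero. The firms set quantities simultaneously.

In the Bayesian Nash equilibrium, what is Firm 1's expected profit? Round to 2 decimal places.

910.22

Type-c best response for Firm 2: q₂(c) = (119 − c)/4 − q₁/2.
Firm 1 maximizes expected profit; its first-order condition is 119 − 4q₁ − 2E[q₂] − 6 = 0.
Substituting E[q₂] and solving: E[c₂] = 21, so q₁ = (119 − 2·6 + 21)/6 = 21.3333.
E[P] = 119 − 2·(q₁ + E[q₂]) = 48.6667; Firm 1's expected profit = (E[P] − 6)·q₁ = (48.6667 − 6)·21.3333 = 910.222.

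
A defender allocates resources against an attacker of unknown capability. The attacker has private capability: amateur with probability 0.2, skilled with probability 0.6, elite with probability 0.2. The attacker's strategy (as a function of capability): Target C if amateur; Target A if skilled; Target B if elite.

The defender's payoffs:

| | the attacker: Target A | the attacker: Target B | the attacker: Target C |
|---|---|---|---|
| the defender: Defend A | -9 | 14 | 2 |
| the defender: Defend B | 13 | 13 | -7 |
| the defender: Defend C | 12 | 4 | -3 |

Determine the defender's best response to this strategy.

E[Defend A] = 0.2·(2) + 0.6·(-9) + 0.2·(14) = -2.2
E[Defend B] = 0.2·(-7) + 0.6·(13) + 0.2·(13) = 9
E[Defend C] = 0.2·(-3) + 0.6·(12) + 0.2·(4) = 7.4
Best response: Defend B (9 is the largest).

Defend B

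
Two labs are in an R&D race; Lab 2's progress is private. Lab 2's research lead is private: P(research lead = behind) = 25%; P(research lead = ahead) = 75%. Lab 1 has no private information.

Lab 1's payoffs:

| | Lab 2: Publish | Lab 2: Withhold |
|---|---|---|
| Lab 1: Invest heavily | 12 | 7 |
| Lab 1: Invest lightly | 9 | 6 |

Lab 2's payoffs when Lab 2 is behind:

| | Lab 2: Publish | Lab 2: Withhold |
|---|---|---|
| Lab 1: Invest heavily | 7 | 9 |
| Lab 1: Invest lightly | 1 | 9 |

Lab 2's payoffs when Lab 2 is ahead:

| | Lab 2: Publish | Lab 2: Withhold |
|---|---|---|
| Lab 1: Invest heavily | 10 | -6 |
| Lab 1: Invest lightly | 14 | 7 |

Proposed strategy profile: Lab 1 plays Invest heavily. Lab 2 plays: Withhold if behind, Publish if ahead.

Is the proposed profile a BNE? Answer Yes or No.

Yes

Lab 1 plays Invest heavily: E[Invest heavily] = 0.25·(7) + 0.75·(12) = 10.75; E[Invest lightly] = 8.25. Best-responding. ✓
Lab 2 (research lead behind), facing Invest heavily: Publish gives 7, Withhold gives 9. Proposed Withhold is best. ✓
Lab 2 (research lead ahead), facing Invest heavily: Publish gives 10, Withhold gives -6. Proposed Publish is best. ✓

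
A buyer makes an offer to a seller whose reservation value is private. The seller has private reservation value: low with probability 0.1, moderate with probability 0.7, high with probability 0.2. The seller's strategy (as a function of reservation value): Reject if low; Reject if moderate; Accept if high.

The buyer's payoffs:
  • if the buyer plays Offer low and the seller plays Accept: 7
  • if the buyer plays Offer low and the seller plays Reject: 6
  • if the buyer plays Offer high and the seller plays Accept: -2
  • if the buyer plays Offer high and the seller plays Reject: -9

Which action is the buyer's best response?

Compute the buyer's expected payoff for each action, taking the expectation over the seller's type.
E[Offer low] = 0.1·(6) + 0.7·(6) + 0.2·(7) = 6.2
E[Offer high] = 0.1·(-9) + 0.7·(-9) + 0.2·(-2) = -7.6
Best response: Offer low (6.2 is the largest).

Offer low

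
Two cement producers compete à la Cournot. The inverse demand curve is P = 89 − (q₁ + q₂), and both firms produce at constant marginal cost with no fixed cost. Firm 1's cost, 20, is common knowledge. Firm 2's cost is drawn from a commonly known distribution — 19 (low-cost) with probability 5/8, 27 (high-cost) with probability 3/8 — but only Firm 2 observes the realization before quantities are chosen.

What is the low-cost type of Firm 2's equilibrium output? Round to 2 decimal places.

23.17

Firm 2 with cost c maximizes (89 − (q₁+q₂) − c)·q₂, giving q₂(c) = (89 − c − q₁)/2.
E[c₂] = 5/8·19 + 3/8·27 = 22
Firm 1's FOC against E[q₂] yields q₁ = (89 − 2·20 + E[c₂])/3 = (89 − 40 + 22)/3 = 23.6667.
q₂(low-cost) = (89 − 19 − 23.6667)/2 = 23.1667.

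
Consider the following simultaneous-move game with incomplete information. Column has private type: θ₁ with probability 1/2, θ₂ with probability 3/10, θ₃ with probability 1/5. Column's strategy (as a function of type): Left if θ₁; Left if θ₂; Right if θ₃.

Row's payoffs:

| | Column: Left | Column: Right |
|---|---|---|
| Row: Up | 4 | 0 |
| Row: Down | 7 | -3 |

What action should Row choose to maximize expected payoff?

Compute Row's expected payoff for each action, taking the expectation over Column's type.
E[Up] = 1/2·(4) + 3/10·(4) + 1/5·(0) = 16/5
E[Down] = 1/2·(7) + 3/10·(7) + 1/5·(-3) = 5
Best response: Down (5 is the largest).

Down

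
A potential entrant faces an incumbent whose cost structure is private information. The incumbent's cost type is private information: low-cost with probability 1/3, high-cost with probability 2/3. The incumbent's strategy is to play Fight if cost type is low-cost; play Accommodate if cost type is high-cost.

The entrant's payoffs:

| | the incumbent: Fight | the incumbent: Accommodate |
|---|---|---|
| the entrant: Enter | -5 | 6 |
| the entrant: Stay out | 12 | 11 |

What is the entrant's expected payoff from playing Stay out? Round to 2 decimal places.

E[Stay out] = 1/3·12 + 2/3·11 = 4 + 22/3 = 34/3

11.33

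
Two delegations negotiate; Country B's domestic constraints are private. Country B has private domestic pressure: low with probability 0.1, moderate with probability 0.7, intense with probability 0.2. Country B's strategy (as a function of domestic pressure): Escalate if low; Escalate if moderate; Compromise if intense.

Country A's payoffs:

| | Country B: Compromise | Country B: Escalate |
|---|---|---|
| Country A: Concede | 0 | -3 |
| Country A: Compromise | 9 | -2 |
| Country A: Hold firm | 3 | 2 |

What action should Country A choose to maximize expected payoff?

E[Concede] = 0.1·(-3) + 0.7·(-3) + 0.2·(0) = -2.4
E[Compromise] = 0.1·(-2) + 0.7·(-2) + 0.2·(9) = 0.2
E[Hold firm] = 0.1·(2) + 0.7·(2) + 0.2·(3) = 2.2
Best response: Hold firm (2.2 is the largest).

Hold firm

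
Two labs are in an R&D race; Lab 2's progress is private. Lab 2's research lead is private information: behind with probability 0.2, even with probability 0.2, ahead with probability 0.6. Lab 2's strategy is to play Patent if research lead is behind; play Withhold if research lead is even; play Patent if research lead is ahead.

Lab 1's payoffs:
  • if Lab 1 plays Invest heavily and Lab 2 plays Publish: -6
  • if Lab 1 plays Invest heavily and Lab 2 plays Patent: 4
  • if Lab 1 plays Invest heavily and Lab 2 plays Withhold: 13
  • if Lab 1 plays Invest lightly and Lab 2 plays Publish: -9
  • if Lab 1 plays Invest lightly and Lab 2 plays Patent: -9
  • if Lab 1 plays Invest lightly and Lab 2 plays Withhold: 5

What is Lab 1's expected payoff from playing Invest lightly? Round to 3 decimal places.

E[Invest lightly] = 0.2·(-9) + 0.2·5 + 0.6·(-9) = (-1.8) + 1 + (-5.4) = -6.2

-6.200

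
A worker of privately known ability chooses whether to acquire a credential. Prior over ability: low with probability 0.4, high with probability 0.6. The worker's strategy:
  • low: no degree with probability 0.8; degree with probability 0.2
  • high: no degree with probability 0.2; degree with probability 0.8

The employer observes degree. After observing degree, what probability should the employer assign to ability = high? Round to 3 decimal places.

0.857

P(degree) = 0.4·0.2 + 0.6·0.8 = 0.56
P(high | degree) = (0.6·0.8) / 0.56 = 0.48 / 0.56 = 0.857143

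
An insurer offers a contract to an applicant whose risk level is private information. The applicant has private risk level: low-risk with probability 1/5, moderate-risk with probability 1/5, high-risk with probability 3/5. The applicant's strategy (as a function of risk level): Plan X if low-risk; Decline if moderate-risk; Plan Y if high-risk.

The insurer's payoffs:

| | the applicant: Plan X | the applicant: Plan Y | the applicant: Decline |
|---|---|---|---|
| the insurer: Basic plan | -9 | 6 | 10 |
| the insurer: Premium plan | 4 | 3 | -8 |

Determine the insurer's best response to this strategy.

Basic plan

E[Basic plan] = 1/5·(-9) + 1/5·(10) + 3/5·(6) = 19/5
E[Premium plan] = 1/5·(4) + 1/5·(-8) + 3/5·(3) = 1
Best response: Basic plan (19/5 is the largest).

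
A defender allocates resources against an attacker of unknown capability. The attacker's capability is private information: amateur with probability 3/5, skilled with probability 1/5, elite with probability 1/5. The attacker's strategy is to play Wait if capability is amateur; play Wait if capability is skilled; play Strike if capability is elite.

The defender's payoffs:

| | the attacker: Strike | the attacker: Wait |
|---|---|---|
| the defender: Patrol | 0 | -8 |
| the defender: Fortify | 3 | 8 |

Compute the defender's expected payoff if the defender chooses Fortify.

7

E[Fortify] = 3/5·8 + 1/5·8 + 1/5·3 = 24/5 + 8/5 + 3/5 = 7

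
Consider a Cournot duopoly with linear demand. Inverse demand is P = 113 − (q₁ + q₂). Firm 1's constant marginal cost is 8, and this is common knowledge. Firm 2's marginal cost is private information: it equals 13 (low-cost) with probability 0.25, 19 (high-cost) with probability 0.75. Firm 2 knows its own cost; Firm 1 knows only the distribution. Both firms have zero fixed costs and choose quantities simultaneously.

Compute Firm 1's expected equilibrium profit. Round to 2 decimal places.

1456.69

Firm 2 with cost c maximizes (113 − (q₁+q₂) − c)·q₂, giving q₂(c) = (113 − c − q₁)/2.
E[c₂] = 0.25·13 + 0.75·19 = 17.5
Firm 1's FOC against E[q₂] yields q₁ = (113 − 2·8 + E[c₂])/3 = (113 − 16 + 17.5)/3 = 38.1667.
E[P] = 113 − (q₁ + E[q₂]) = 46.1667; Firm 1's expected profit = (E[P] − 8)·q₁ = (46.1667 − 8)·38.1667 = 1456.69.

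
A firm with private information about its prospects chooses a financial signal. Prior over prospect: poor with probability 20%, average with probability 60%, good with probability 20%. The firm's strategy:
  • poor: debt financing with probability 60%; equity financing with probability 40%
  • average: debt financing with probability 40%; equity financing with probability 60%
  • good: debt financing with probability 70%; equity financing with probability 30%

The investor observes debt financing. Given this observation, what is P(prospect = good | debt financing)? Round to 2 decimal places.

0.28

P(debt financing) = 0.2·0.6 + 0.6·0.4 + 0.2·0.7 = 0.5
P(good | debt financing) = (0.2·0.7) / 0.5 = 0.14 / 0.5 = 0.28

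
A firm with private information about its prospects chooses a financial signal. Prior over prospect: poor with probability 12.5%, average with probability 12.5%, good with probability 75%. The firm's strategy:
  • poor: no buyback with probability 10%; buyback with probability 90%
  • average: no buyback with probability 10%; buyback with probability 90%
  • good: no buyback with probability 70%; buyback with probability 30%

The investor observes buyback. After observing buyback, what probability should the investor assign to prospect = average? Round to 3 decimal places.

P(buyback) = 0.125·0.9 + 0.125·0.9 + 0.75·0.3 = 0.45
P(average | buyback) = (0.125·0.9) / 0.45 = 0.1125 / 0.45 = 0.25

0.250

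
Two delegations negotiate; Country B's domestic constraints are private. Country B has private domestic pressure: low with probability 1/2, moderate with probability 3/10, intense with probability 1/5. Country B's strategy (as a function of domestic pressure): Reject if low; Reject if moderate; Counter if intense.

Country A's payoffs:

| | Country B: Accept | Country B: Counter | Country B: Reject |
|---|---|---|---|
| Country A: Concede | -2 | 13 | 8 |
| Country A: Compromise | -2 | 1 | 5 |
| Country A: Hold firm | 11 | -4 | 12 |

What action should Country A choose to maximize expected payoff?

E[Concede] = 1/2·(8) + 3/10·(8) + 1/5·(13) = 9
E[Compromise] = 1/2·(5) + 3/10·(5) + 1/5·(1) = 21/5
E[Hold firm] = 1/2·(12) + 3/10·(12) + 1/5·(-4) = 44/5
Best response: Concede (9 is the largest).

Concede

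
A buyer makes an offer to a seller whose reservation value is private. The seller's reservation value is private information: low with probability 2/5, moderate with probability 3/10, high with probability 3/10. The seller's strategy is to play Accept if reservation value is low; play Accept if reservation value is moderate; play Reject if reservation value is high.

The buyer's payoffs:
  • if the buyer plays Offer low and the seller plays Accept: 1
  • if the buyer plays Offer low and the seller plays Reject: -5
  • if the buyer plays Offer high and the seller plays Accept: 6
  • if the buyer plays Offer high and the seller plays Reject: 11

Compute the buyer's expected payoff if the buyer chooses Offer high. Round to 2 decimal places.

7.50

Take the expectation over the seller's reservation value, weighting each type's action by its prior probability.
E[Offer high] = 2/5·6 + 3/10·6 + 3/10·11 = 12/5 + 9/5 + 33/10 = 15/2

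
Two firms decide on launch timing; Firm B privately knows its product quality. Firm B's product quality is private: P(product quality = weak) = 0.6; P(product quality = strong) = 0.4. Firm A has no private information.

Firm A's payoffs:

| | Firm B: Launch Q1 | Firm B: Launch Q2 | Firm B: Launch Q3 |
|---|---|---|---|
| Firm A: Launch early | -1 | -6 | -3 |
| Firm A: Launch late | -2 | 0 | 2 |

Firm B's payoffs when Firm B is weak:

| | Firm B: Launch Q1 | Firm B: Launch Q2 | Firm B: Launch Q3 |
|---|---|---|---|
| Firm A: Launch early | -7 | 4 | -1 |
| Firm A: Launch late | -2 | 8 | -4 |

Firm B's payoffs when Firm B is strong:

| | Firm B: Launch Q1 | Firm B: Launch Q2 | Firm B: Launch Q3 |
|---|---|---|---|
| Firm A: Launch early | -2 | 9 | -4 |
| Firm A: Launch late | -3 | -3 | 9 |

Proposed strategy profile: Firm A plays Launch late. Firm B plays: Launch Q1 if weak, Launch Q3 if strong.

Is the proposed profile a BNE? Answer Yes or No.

No

Firm A plays Launch late: E[Launch late] = 0.6·(-2) + 0.4·(2) = -0.4; E[Launch early] = -1.8. Best-responding. ✓
Firm B (product quality weak), facing Launch late: Launch Q1 gives -2, Launch Q2 gives 8, Launch Q3 gives -4. Proposed Launch Q1 is not best — profitable deviation exists. ✗
Firm B (product quality strong), facing Launch late: Launch Q1 gives -3, Launch Q2 gives -3, Launch Q3 gives 9. Proposed Launch Q3 is best. ✓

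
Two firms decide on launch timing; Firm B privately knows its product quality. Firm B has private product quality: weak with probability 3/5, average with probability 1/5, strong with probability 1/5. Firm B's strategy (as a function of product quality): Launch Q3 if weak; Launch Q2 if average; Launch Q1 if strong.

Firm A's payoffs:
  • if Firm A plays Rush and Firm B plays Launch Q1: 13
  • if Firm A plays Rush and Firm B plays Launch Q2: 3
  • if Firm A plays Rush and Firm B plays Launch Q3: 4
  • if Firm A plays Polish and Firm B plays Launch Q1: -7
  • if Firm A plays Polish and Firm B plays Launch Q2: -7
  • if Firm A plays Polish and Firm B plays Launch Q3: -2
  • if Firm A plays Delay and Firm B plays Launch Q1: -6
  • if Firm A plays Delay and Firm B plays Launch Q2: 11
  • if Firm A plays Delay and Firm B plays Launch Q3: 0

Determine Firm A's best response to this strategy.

Rush

Compute Firm A's expected payoff for each action, taking the expectation over Firm B's type.
E[Rush] = 3/5·(4) + 1/5·(3) + 1/5·(13) = 28/5
E[Polish] = 3/5·(-2) + 1/5·(-7) + 1/5·(-7) = -4
E[Delay] = 3/5·(0) + 1/5·(11) + 1/5·(-6) = 1
Best response: Rush (28/5 is the largest).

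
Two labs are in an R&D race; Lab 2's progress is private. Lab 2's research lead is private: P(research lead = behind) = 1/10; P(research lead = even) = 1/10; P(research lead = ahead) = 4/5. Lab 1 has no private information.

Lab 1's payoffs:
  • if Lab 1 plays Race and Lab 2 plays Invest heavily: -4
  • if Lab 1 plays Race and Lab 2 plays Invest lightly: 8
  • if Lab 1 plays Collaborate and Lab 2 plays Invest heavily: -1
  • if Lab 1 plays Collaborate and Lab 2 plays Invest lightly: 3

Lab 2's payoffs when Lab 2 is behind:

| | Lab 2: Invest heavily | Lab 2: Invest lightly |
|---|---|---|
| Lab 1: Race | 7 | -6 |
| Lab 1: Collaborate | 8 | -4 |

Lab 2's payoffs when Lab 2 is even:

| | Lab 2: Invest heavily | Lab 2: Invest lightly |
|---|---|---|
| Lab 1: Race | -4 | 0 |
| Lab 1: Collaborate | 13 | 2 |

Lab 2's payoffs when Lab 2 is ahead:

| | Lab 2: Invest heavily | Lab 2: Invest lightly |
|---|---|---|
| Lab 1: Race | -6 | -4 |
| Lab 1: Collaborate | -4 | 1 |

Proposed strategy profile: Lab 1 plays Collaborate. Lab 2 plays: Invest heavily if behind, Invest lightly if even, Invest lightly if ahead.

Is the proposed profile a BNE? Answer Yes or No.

A profile is a BNE iff every type of every player is best-responding given beliefs about the other side.
Lab 1 plays Collaborate: E[Collaborate] = 1/10·(-1) + 1/10·(3) + 4/5·(3) = 13/5; E[Race] = 34/5. Not best-responding. ✗
Lab 2 (research lead behind), facing Collaborate: Invest heavily gives 8, Invest lightly gives -4. Proposed Invest heavily is best. ✓
Lab 2 (research lead even), facing Collaborate: Invest heavily gives 13, Invest lightly gives 2. Proposed Invest lightly is not best — profitable deviation exists. ✗
Lab 2 (research lead ahead), facing Collaborate: Invest heavily gives -4, Invest lightly gives 1. Proposed Invest lightly is best. ✓

No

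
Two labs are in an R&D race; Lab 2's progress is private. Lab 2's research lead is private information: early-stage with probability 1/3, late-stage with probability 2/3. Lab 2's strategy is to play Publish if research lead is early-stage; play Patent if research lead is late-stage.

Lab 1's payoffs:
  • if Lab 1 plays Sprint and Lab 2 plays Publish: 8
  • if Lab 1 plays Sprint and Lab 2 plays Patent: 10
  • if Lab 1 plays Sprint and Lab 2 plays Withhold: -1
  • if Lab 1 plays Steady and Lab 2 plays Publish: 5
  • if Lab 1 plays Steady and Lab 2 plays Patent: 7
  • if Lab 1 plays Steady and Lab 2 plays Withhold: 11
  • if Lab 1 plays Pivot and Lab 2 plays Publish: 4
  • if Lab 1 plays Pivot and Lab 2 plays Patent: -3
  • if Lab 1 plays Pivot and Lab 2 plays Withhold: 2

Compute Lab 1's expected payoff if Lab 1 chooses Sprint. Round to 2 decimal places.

9.33

E[Sprint] = 1/3·8 + 2/3·10 = 8/3 + 20/3 = 28/3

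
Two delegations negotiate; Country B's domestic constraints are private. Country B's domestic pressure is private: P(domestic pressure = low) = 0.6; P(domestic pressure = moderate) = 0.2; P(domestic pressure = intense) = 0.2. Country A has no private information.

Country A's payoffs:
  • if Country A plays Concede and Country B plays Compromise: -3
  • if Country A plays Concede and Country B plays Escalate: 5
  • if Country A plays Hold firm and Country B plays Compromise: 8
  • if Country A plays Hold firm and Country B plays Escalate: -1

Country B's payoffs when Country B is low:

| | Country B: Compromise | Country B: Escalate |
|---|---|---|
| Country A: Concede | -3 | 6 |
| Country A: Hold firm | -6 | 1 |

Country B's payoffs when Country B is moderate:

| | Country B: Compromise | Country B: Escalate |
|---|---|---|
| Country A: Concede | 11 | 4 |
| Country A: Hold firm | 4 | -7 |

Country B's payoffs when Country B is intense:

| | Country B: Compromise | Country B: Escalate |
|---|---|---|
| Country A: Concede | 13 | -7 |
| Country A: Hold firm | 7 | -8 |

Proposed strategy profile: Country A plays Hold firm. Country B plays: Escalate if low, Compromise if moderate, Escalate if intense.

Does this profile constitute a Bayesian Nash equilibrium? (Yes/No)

No

Country A plays Hold firm: E[Hold firm] = 0.6·(-1) + 0.2·(8) + 0.2·(-1) = 0.8; E[Concede] = 3.4. Not best-responding. ✗
Country B (domestic pressure low), facing Hold firm: Compromise gives -6, Escalate gives 1. Proposed Escalate is best. ✓
Country B (domestic pressure moderate), facing Hold firm: Compromise gives 4, Escalate gives -7. Proposed Compromise is best. ✓
Country B (domestic pressure intense), facing Hold firm: Compromise gives 7, Escalate gives -8. Proposed Escalate is not best — profitable deviation exists. ✗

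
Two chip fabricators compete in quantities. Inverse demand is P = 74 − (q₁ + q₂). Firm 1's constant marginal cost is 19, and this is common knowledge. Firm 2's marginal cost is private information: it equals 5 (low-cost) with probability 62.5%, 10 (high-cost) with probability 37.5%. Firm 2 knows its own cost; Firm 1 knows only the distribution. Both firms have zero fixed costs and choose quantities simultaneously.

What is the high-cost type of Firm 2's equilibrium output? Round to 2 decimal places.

Firm 2 with cost c maximizes (74 − (q₁+q₂) − c)·q₂, giving q₂(c) = (74 − c − q₁)/2.
E[c₂] = 0.625·5 + 0.375·10 = 6.875
Firm 1's FOC against E[q₂] yields q₁ = (74 − 2·19 + E[c₂])/3 = (74 − 38 + 6.875)/3 = 14.2917.
q₂(high-cost) = (74 − 10 − 14.2917)/2 = 24.8542.

24.85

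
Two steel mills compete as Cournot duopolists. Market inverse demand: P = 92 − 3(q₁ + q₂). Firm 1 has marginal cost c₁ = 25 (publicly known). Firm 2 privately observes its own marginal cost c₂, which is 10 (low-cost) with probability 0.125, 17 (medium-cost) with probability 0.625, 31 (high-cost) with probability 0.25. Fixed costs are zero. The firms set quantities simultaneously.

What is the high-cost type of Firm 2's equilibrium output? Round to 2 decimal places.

6.74

Firm 2 with cost c maximizes (92 − 3(q₁+q₂) − c)·q₂, giving q₂(c) = (92 − c − 3q₁)/6.
E[c₂] = 0.125·10 + 0.625·17 + 0.25·31 = 19.625
Firm 1's FOC against E[q₂] yields q₁ = (92 − 2·25 + E[c₂])/9 = (92 − 50 + 19.625)/9 = 6.84722.
q₂(high-cost) = (92 − 31 − 3·6.84722)/6 = 6.74306.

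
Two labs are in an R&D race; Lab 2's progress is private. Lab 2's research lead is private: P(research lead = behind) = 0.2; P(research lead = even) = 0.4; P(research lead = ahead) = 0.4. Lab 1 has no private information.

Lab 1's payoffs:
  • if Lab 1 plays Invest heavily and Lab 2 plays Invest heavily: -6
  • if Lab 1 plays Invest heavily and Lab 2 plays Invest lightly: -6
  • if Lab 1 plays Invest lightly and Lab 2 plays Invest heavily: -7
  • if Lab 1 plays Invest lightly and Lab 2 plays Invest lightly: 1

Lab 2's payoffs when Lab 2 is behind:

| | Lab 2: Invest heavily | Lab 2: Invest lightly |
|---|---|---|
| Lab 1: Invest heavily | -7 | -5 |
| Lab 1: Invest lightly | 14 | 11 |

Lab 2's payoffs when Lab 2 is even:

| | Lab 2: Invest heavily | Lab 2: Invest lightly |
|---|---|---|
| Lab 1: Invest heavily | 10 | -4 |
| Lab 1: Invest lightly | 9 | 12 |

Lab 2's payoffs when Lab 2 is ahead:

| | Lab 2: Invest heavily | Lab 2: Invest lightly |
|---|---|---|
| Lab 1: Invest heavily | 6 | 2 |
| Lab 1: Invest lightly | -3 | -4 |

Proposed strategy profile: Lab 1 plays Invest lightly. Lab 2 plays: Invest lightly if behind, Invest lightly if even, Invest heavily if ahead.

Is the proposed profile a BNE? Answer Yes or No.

Lab 1 plays Invest lightly: E[Invest lightly] = 0.2·(1) + 0.4·(1) + 0.4·(-7) = -2.2; E[Invest heavily] = -6. Best-responding. ✓
Lab 2 (research lead behind), facing Invest lightly: Invest heavily gives 14, Invest lightly gives 11. Proposed Invest lightly is not best — profitable deviation exists. ✗
Lab 2 (research lead even), facing Invest lightly: Invest heavily gives 9, Invest lightly gives 12. Proposed Invest lightly is best. ✓
Lab 2 (research lead ahead), facing Invest lightly: Invest heavily gives -3, Invest lightly gives -4. Proposed Invest heavily is best. ✓

No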